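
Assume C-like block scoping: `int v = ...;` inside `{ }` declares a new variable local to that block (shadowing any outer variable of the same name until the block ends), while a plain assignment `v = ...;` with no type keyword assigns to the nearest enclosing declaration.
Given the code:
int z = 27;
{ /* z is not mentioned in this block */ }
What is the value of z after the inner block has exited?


Analyzing scoping rules:
Outer scope: declares z = 27
Inner block: z is neither redeclared nor assigned -> unchanged
After the block -> 27
Result: 27

27


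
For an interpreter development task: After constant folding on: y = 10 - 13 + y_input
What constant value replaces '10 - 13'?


Identifying constant sub-expression:
  Original: y = 10 - 13 + y_input
  10 and 13 are both compile-time constants
  Evaluating: 10 - 13 = -3
  After folding: y = -3 + y_input

-3


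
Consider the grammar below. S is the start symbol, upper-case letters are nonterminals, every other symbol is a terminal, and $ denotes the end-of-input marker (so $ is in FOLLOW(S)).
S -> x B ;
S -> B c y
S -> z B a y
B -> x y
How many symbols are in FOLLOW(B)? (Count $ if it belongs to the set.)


S is the start symbol and does not occur in any rule body, so FOLLOW(S) = {$}.
Examining every occurrence of B in a rule body:
  S -> x B ; : B is followed by terminal ';' -> add ';'
  S -> B c y : B is followed by terminal 'c' -> add 'c'
  S -> z B a y : B is followed by terminal 'a' -> add 'a'
  B -> x y : B does not occur in the body -> contributes nothing
FOLLOW(B) = {;, a, c}
Count: 3

3


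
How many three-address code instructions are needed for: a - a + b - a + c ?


Expression: a - a + b - a + c
Generating three-address code (respecting * over +/- precedence):
  Instruction 1: t1 = a - a
  Instruction 2: t2 = t1 + b
  Instruction 3: t3 = t2 - a
  Instruction 4: t4 = t3 + c
Total instructions: 4

4


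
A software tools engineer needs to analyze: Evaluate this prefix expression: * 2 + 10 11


Parsing prefix expression: * 2 + 10 11
Step 1: Innermost operation '+ 10 11'
  10 + 11 = 21
Step 2: Outer operation '* 2 [21]'
  2 * 21 = 42

42


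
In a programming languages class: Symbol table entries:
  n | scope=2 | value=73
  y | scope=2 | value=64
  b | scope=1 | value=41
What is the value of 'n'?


Searching symbol table for 'n':
  n | scope=2 | value=73 <- MATCH
  y | scope=2 | value=64
  b | scope=1 | value=41
Found 'n' at scope 2 with value 73

73


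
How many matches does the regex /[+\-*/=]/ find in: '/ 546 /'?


Pattern: /[+\-*/=]/ (operators)
Input: '/ 546 /'
Scanning for matches:
  Match 1: '/'
  Match 2: '/'
Total matches: 2

2


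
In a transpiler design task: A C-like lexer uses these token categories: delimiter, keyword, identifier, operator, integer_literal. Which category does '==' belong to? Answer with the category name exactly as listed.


Token: '=='
Checking categories:
  identifier: no
  integer_literal: no
  operator: YES
  keyword: no
  delimiter: no
Category: operator

operator


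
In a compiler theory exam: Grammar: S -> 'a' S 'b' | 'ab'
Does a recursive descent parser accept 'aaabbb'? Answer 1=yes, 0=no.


Grammar accepts strings of the form a^n b^n (n >= 1)
Word: 'aaabbb'
Counting: 3 a's and 3 b's
Check: 3 == 3? Yes
Derivation (S -> aSb applied 2 time(s), then S -> ab): S => aSb => aaSbb => aaabbb
Accepted

1


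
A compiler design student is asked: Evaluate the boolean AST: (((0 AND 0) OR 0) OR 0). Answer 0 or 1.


Step 1: Evaluate inner node
  0 AND 0 = 0
Step 2: Evaluate next node
  0 OR 0 = 0
Step 3: Evaluate root node
  0 OR 0 = 0

0


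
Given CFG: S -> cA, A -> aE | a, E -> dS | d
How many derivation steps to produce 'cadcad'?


Grammar: S -> cA, A -> aE | a, E -> dS | d
Deriving 'cadcad':
Step 1: S -> cA => cA
Step 2: A -> aE => caE
Step 3: E -> dS => cadS
Step 4: S -> cA => cadcA
Step 5: A -> aE => cadcaE
Step 6: E -> d => cadcad
Total derivation steps: 6

6


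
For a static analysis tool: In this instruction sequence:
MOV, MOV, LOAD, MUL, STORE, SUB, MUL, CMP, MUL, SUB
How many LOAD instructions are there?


Scanning instruction sequence for LOAD:
  Position 1: MOV
  Position 2: MOV
  Position 3: LOAD <- MATCH
  Position 4: MUL
  Position 5: STORE
  Position 6: SUB
  Position 7: MUL
  Position 8: CMP
  Position 9: MUL
  Position 10: SUB
Matches at positions: [3]
Total LOAD count: 1

1


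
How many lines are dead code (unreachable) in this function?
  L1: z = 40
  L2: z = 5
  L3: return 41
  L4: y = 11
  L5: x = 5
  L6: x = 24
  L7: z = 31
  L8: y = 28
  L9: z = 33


Analyzing control flow:
  L1: reachable (before return)
  L2: reachable (before return)
  L3: reachable (return statement)
  L4: DEAD (after return at L3)
  L5: DEAD (after return at L3)
  L6: DEAD (after return at L3)
  L7: DEAD (after return at L3)
  L8: DEAD (after return at L3)
  L9: DEAD (after return at L3)
Return at L3, total lines = 9
Dead lines: L4 through L9
Count: 6

6


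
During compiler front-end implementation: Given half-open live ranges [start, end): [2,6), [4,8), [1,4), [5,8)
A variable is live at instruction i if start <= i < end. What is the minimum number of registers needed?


Live ranges:
  Var0: [2, 6)
  Var1: [4, 8)
  Var2: [1, 4)
  Var3: [5, 8)
Sweep-line events (position, delta, active):
  pos=1 start -> active=1
  pos=2 start -> active=2
  pos=4 end -> active=1
  pos=4 start -> active=2
  pos=5 start -> active=3
  pos=6 end -> active=2
  pos=8 end -> active=1
  pos=8 end -> active=0
Maximum simultaneous active: 3
Minimum registers needed: 3

3


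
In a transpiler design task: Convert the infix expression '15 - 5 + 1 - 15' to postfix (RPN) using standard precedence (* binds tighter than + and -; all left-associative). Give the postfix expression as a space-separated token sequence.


Applying the shunting-yard algorithm:
  Operand 15 -> output
  Push '-' onto operator stack -> op-stack: [-]
  Operand 5 -> output
  See '+' (prec 1); top '-' (prec 1) >= it -> pop '-' to output
  Push '+' onto operator stack -> op-stack: [+]
  Operand 1 -> output
  See '-' (prec 1); top '+' (prec 1) >= it -> pop '+' to output
  Push '-' onto operator stack -> op-stack: [-]
  Operand 15 -> output
  End of input: pop '-' to output
Postfix result: 15 5 - 1 + 15 -

15 5 - 1 + 15 -


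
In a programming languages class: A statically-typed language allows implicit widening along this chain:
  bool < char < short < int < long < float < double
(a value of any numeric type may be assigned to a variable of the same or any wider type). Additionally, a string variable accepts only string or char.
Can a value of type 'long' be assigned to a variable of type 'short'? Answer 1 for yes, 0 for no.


Target variable type: short
Source value type: long
Numeric ranks: long=4, short=2
Widening allowed iff rank(source) <= rank(target): 4 <= 2? No
Result: 0

0


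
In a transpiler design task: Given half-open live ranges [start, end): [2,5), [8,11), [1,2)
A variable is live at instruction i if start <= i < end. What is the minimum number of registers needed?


Live ranges:
  Var0: [2, 5)
  Var1: [8, 11)
  Var2: [1, 2)
Sweep-line events (position, delta, active):
  pos=1 start -> active=1
  pos=2 end -> active=0
  pos=2 start -> active=1
  pos=5 end -> active=0
  pos=8 start -> active=1
  pos=11 end -> active=0
Maximum simultaneous active: 1
Minimum registers needed: 1

1


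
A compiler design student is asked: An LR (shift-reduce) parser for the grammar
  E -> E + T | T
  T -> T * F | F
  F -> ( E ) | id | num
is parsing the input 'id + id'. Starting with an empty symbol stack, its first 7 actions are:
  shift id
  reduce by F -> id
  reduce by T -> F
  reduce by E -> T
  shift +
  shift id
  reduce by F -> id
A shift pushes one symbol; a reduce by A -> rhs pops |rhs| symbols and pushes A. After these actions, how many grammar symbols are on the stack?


Tracking the symbol stack through each action:
  Action 1: shift 'id' : push -> stack = [id] (size 1)
  Action 2: reduce by F -> id : pop 1, push F -> stack = [F] (size 1)
  Action 3: reduce by T -> F : pop 1, push T -> stack = [T] (size 1)
  Action 4: reduce by E -> T : pop 1, push E -> stack = [E] (size 1)
  Action 5: shift '+' : push -> stack = [E, +] (size 2)
  Action 6: shift 'id' : push -> stack = [E, +, id] (size 3)
  Action 7: reduce by F -> id : pop 1, push F -> stack = [E, +, F] (size 3)
Final stack size: 3

3


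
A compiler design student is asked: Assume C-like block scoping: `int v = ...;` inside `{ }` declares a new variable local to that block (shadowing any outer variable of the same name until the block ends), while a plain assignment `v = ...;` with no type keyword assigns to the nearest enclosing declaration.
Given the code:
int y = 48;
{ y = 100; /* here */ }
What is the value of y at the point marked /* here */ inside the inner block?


Analyzing scoping rules:
Outer scope: declares y = 48
Inner block: 'y = 100;' has no type keyword, so it is an assignment to the outer y (no shadowing)
Inside the block, after the assignment -> 100
Result: 100

100


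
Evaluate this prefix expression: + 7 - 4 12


Parsing prefix expression: + 7 - 4 12
Step 1: Innermost operation '- 4 12'
  4 - 12 = -8
Step 2: Outer operation '+ 7 [-8]'
  7 + -8 = -1

-1


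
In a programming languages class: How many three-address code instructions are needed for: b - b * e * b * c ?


Expression: b - b * e * b * c
Generating three-address code (respecting * over +/- precedence):
  Instruction 1: t1 = b * e
  Instruction 2: t2 = t1 * b
  Instruction 3: t3 = t2 * c
  Instruction 4: t4 = b - t3
Total instructions: 4

4


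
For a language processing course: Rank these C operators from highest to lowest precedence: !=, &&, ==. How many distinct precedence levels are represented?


Looking up precedence for each operator:
  != -> precedence 3
  && -> precedence 2
  == -> precedence 3
Sorted highest to lowest: !=, ==, &&
Distinct precedence values: [3, 2]
Number of distinct levels: 2

2


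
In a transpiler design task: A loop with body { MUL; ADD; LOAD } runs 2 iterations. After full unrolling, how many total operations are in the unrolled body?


Loop body operations: MUL, ADD, LOAD (3 ops per iteration)
Unrolling 2 iterations:
  Iteration 1: MUL, ADD, LOAD (3 ops)
  Iteration 2: MUL, ADD, LOAD (3 ops)
Total: 2 iterations * 3 ops/iter = 6 operations

6


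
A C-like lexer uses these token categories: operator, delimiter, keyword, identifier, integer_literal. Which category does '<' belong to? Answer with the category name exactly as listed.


Token: '<'
Checking categories:
  identifier: no
  integer_literal: no
  operator: YES
  keyword: no
  delimiter: no
Category: operator

operator


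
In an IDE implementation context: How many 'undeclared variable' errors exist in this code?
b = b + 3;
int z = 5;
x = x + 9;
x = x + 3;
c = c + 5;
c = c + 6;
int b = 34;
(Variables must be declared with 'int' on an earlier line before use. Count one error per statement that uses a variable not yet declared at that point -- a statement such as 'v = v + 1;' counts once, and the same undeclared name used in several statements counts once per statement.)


Scanning code line by line:
  Line 1: use 'b' -> ERROR (undeclared)
  Line 2: declare 'z' -> declared = ['z']
  Line 3: use 'x' -> ERROR (undeclared)
  Line 4: use 'x' -> ERROR (undeclared)
  Line 5: use 'c' -> ERROR (undeclared)
  Line 6: use 'c' -> ERROR (undeclared)
  Line 7: declare 'b' -> declared = ['b', 'z']
Total undeclared variable errors: 5

5


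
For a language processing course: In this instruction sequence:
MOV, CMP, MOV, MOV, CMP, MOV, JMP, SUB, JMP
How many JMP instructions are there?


Scanning instruction sequence for JMP:
  Position 1: MOV
  Position 2: CMP
  Position 3: MOV
  Position 4: MOV
  Position 5: CMP
  Position 6: MOV
  Position 7: JMP <- MATCH
  Position 8: SUB
  Position 9: JMP <- MATCH
Matches at positions: [7, 9]
Total JMP count: 2

2


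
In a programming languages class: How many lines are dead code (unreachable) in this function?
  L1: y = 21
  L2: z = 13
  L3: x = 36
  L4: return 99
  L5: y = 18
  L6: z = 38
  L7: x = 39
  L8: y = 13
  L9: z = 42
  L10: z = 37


Analyzing control flow:
  L1: reachable (before return)
  L2: reachable (before return)
  L3: reachable (before return)
  L4: reachable (return statement)
  L5: DEAD (after return at L4)
  L6: DEAD (after return at L4)
  L7: DEAD (after return at L4)
  L8: DEAD (after return at L4)
  L9: DEAD (after return at L4)
  L10: DEAD (after return at L4)
Return at L4, total lines = 10
Dead lines: L5 through L10
Count: 6

6


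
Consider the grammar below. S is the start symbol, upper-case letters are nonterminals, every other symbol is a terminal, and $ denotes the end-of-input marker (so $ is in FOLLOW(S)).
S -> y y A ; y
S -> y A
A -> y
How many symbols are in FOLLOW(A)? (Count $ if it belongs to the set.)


S is the start symbol and does not occur in any rule body, so FOLLOW(S) = {$}.
Examining every occurrence of A in a rule body:
  S -> y y A ; y : A is followed by terminal ';' -> add ';'
  S -> y A : A is at the right end -> add FOLLOW(S) = {$}
  A -> y : A does not occur in the body -> contributes nothing
FOLLOW(A) = {;, $}
Count: 2

2


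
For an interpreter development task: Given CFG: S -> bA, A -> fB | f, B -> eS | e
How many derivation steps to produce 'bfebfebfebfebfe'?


Grammar: S -> bA, A -> fB | f, B -> eS | e
Deriving 'bfebfebfebfebfe':
Step 1: S -> bA => bA
Step 2: A -> fB => bfB
Step 3: B -> eS => bfeS
Step 4: S -> bA => bfebA
Step 5: A -> fB => bfebfB
Step 6: B -> eS => bfebfeS
Step 7: S -> bA => bfebfebA
Step 8: A -> fB => bfebfebfB
Step 9: B -> eS => bfebfebfeS
Step 10: S -> bA => bfebfebfebA
Step 11: A -> fB => bfebfebfebfB
Step 12: B -> eS => bfebfebfebfeS
Step 13: S -> bA => bfebfebfebfebA
Step 14: A -> fB => bfebfebfebfebfB
Step 15: B -> e => bfebfebfebfebfe
Total derivation steps: 15

15


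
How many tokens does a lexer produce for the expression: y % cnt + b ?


Scanning 'y % cnt + b'
Token 1: 'y' -> identifier
Token 2: '%' -> operator
Token 3: 'cnt' -> identifier
Token 4: '+' -> operator
Token 5: 'b' -> identifier
Total tokens: 5

5


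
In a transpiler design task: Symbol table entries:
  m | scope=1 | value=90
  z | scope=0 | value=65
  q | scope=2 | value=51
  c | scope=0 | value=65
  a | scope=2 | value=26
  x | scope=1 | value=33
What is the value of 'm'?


Searching symbol table for 'm':
  m | scope=1 | value=90 <- MATCH
  z | scope=0 | value=65
  q | scope=2 | value=51
  c | scope=0 | value=65
  a | scope=2 | value=26
  x | scope=1 | value=33
Found 'm' at scope 1 with value 90

90


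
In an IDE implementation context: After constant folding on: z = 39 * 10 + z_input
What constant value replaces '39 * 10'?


Identifying constant sub-expression:
  Original: z = 39 * 10 + z_input
  39 and 10 are both compile-time constants
  Evaluating: 39 * 10 = 390
  After folding: z = 390 + z_input

390


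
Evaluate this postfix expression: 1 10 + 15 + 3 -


Processing tokens left to right:
Push 1, Push 10
Pop 1 and 10, compute 1 + 10 = 11, push 11
Push 15
Pop 11 and 15, compute 11 + 15 = 26, push 26
Push 3
Pop 26 and 3, compute 26 - 3 = 23, push 23
Stack result: 23

23


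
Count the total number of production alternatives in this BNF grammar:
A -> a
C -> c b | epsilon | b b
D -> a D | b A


Counting alternatives per rule:
  A: 1 alternative(s)
  C: 3 alternative(s)
  D: 2 alternative(s)
Sum: 1 + 3 + 2 = 6

6


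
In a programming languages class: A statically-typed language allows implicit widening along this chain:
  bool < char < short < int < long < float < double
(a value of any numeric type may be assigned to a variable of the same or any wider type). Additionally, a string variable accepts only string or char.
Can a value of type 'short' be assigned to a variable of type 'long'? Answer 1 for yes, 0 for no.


Target variable type: long
Source value type: short
Numeric ranks: short=2, long=4
Widening allowed iff rank(source) <= rank(target): 2 <= 4? Yes
Result: 1

1


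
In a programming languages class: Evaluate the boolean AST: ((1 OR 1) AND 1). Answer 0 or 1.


Step 1: Evaluate inner node
  1 OR 1 = 1
Step 2: Evaluate root node
  1 AND 1 = 1

1


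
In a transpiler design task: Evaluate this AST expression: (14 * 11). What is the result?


Expression: (14 * 11)
Evaluating step by step:
  14 * 11 = 154
Result: 154

154


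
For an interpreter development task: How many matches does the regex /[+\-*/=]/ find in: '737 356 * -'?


Pattern: /[+\-*/=]/ (operators)
Input: '737 356 * -'
Scanning for matches:
  Match 1: '*'
  Match 2: '-'
Total matches: 2

2


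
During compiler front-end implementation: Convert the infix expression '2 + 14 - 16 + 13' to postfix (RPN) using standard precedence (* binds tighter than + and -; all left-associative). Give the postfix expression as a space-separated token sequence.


Applying the shunting-yard algorithm:
  Operand 2 -> output
  Push '+' onto operator stack -> op-stack: [+]
  Operand 14 -> output
  See '-' (prec 1); top '+' (prec 1) >= it -> pop '+' to output
  Push '-' onto operator stack -> op-stack: [-]
  Operand 16 -> output
  See '+' (prec 1); top '-' (prec 1) >= it -> pop '-' to output
  Push '+' onto operator stack -> op-stack: [+]
  Operand 13 -> output
  End of input: pop '+' to output
Postfix result: 2 14 + 16 - 13 +

2 14 + 16 - 13 +


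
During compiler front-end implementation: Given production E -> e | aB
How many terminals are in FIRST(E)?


Production: E -> e | aB
Examining each alternative for leading terminals:
  E -> e : first terminal = 'e'
  E -> aB : first terminal = 'a'
FIRST(E) = {a, e}
Count: 2

2


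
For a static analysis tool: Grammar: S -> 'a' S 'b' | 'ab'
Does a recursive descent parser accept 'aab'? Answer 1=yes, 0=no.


Grammar accepts strings of the form a^n b^n (n >= 1)
Word: 'aab'
Counting: 2 a's and 1 b's
Check: 2 == 1? No
Mismatch: a-count != b-count
Rejected

0


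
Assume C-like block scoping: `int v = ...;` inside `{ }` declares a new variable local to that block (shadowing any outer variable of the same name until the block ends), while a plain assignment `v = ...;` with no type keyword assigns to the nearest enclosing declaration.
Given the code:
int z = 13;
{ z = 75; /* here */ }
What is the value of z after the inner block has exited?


Analyzing scoping rules:
Outer scope: declares z = 13
Inner block: 'z = 75;' has no type keyword, so it is an assignment to the outer z (no shadowing)
The assignment changed the outer variable itself, so the new value persists after the block -> 75
Result: 75

75


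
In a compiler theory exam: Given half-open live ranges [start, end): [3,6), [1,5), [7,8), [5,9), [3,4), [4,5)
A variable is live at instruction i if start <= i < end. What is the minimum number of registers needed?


Live ranges:
  Var0: [3, 6)
  Var1: [1, 5)
  Var2: [7, 8)
  Var3: [5, 9)
  Var4: [3, 4)
  Var5: [4, 5)
Sweep-line events (position, delta, active):
  pos=1 start -> active=1
  pos=3 start -> active=2
  pos=3 start -> active=3
  pos=4 end -> active=2
  pos=4 start -> active=3
  pos=5 end -> active=2
  pos=5 end -> active=1
  pos=5 start -> active=2
  pos=6 end -> active=1
  pos=7 start -> active=2
  pos=8 end -> active=1
  pos=9 end -> active=0
Maximum simultaneous active: 3
Minimum registers needed: 3

3


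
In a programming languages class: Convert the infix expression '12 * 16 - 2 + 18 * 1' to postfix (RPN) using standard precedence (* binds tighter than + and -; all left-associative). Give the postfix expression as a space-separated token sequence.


Applying the shunting-yard algorithm:
  Operand 12 -> output
  Push '*' onto operator stack -> op-stack: [*]
  Operand 16 -> output
  See '-' (prec 1); top '*' (prec 2) >= it -> pop '*' to output
  Push '-' onto operator stack -> op-stack: [-]
  Operand 2 -> output
  See '+' (prec 1); top '-' (prec 1) >= it -> pop '-' to output
  Push '+' onto operator stack -> op-stack: [+]
  Operand 18 -> output
  Push '*' onto operator stack -> op-stack: [+, *]
  Operand 1 -> output
  End of input: pop '*' to output
  End of input: pop '+' to output
Postfix result: 12 16 * 2 - 18 1 * +

12 16 * 2 - 18 1 * +


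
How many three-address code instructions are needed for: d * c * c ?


Expression: d * c * c
Generating three-address code (respecting * over +/- precedence):
  Instruction 1: t1 = d * c
  Instruction 2: t2 = t1 * c
Total instructions: 2

2


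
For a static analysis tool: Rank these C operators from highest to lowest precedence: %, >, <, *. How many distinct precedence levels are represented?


Looking up precedence for each operator:
  % -> precedence 6
  > -> precedence 4
  < -> precedence 4
  * -> precedence 6
Sorted highest to lowest: %, *, >, <
Distinct precedence values: [6, 4]
Number of distinct levels: 2

2


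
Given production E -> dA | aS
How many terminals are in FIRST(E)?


Production: E -> dA | aS
Examining each alternative for leading terminals:
  E -> dA : first terminal = 'd'
  E -> aS : first terminal = 'a'
FIRST(E) = {a, d}
Count: 2

2


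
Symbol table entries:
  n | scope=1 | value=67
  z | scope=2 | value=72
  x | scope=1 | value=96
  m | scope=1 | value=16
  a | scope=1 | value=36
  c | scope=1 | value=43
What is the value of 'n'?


Searching symbol table for 'n':
  n | scope=1 | value=67 <- MATCH
  z | scope=2 | value=72
  x | scope=1 | value=96
  m | scope=1 | value=16
  a | scope=1 | value=36
  c | scope=1 | value=43
Found 'n' at scope 1 with value 67

67


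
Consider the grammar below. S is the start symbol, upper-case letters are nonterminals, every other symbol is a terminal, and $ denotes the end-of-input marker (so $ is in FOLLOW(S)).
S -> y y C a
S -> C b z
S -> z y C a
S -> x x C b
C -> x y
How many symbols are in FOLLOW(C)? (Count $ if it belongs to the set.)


S is the start symbol and does not occur in any rule body, so FOLLOW(S) = {$}.
Examining every occurrence of C in a rule body:
  S -> y y C a : C is followed by terminal 'a' -> add 'a'
  S -> C b z : C is followed by terminal 'b' -> add 'b'
  S -> z y C a : C is followed by terminal 'a' -> add 'a' (already in the set)
  S -> x x C b : C is followed by terminal 'b' -> add 'b' (already in the set)
  C -> x y : C does not occur in the body -> contributes nothing
FOLLOW(C) = {a, b}
Count: 2

2


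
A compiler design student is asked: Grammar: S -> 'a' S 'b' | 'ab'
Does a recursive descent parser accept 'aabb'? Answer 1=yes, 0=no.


Grammar accepts strings of the form a^n b^n (n >= 1)
Word: 'aabb'
Counting: 2 a's and 2 b's
Check: 2 == 2? Yes
Derivation (S -> aSb applied 1 time(s), then S -> ab): S => aSb => aabb
Accepted

1


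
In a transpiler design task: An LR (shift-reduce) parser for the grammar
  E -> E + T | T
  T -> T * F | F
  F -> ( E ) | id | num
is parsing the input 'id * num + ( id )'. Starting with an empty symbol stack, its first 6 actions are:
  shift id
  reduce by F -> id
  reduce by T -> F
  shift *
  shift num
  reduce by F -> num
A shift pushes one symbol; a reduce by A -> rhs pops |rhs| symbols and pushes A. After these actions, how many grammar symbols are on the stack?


Tracking the symbol stack through each action:
  Action 1: shift 'id' : push -> stack = [id] (size 1)
  Action 2: reduce by F -> id : pop 1, push F -> stack = [F] (size 1)
  Action 3: reduce by T -> F : pop 1, push T -> stack = [T] (size 1)
  Action 4: shift '*' : push -> stack = [T, *] (size 2)
  Action 5: shift 'num' : push -> stack = [T, *, num] (size 3)
  Action 6: reduce by F -> num : pop 1, push F -> stack = [T, *, F] (size 3)
Final stack size: 3

3


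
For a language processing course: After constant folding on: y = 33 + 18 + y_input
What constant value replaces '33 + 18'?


Identifying constant sub-expression:
  Original: y = 33 + 18 + y_input
  33 and 18 are both compile-time constants
  Evaluating: 33 + 18 = 51
  After folding: y = 51 + y_input

51


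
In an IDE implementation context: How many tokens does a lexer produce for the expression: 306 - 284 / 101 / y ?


Scanning '306 - 284 / 101 / y'
Token 1: '306' -> integer_literal
Token 2: '-' -> operator
Token 3: '284' -> integer_literal
Token 4: '/' -> operator
Token 5: '101' -> integer_literal
Token 6: '/' -> operator
Token 7: 'y' -> identifier
Total tokens: 7

7


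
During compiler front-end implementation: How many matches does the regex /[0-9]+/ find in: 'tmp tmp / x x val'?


Pattern: /[0-9]+/ (int literals)
Input: 'tmp tmp / x x val'
Scanning for matches:
Total matches: 0

0


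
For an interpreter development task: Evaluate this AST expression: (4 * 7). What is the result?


Expression: (4 * 7)
Evaluating step by step:
  4 * 7 = 28
Result: 28

28


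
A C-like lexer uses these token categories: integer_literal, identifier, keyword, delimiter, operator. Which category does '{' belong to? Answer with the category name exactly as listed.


Token: '{'
Checking categories:
  identifier: no
  integer_literal: no
  operator: no
  keyword: no
  delimiter: YES
Category: delimiter

delimiter


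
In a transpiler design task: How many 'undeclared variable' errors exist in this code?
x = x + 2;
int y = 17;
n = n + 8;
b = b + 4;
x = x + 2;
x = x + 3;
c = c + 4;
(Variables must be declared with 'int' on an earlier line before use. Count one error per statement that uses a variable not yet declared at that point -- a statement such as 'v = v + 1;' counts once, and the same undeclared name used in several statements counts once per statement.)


Scanning code line by line:
  Line 1: use 'x' -> ERROR (undeclared)
  Line 2: declare 'y' -> declared = ['y']
  Line 3: use 'n' -> ERROR (undeclared)
  Line 4: use 'b' -> ERROR (undeclared)
  Line 5: use 'x' -> ERROR (undeclared)
  Line 6: use 'x' -> ERROR (undeclared)
  Line 7: use 'c' -> ERROR (undeclared)
Total undeclared variable errors: 6

6


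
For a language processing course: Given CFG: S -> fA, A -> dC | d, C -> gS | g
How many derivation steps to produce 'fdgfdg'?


Grammar: S -> fA, A -> dC | d, C -> gS | g
Deriving 'fdgfdg':
Step 1: S -> fA => fA
Step 2: A -> dC => fdC
Step 3: C -> gS => fdgS
Step 4: S -> fA => fdgfA
Step 5: A -> dC => fdgfdC
Step 6: C -> g => fdgfdg
Total derivation steps: 6

6


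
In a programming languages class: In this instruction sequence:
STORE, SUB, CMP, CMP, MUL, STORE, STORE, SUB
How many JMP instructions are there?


Scanning instruction sequence for JMP:
  Position 1: STORE
  Position 2: SUB
  Position 3: CMP
  Position 4: CMP
  Position 5: MUL
  Position 6: STORE
  Position 7: STORE
  Position 8: SUB
Matches at positions: []
Total JMP count: 0

0


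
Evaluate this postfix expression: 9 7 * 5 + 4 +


Processing tokens left to right:
Push 9, Push 7
Pop 9 and 7, compute 9 * 7 = 63, push 63
Push 5
Pop 63 and 5, compute 63 + 5 = 68, push 68
Push 4
Pop 68 and 4, compute 68 + 4 = 72, push 72
Stack result: 72

72


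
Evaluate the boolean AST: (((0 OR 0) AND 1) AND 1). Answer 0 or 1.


Step 1: Evaluate inner node
  0 OR 0 = 0
Step 2: Evaluate next node
  0 AND 1 = 0
Step 3: Evaluate root node
  0 AND 1 = 0

0


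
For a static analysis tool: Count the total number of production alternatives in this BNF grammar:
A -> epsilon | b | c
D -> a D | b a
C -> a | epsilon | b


Counting alternatives per rule:
  A: 3 alternative(s)
  D: 2 alternative(s)
  C: 3 alternative(s)
Sum: 3 + 2 + 3 = 8

8


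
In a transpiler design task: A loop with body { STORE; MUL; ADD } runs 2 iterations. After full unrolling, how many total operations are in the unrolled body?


Loop body operations: STORE, MUL, ADD (3 ops per iteration)
Unrolling 2 iterations:
  Iteration 1: STORE, MUL, ADD (3 ops)
  Iteration 2: STORE, MUL, ADD (3 ops)
Total: 2 iterations * 3 ops/iter = 6 operations

6


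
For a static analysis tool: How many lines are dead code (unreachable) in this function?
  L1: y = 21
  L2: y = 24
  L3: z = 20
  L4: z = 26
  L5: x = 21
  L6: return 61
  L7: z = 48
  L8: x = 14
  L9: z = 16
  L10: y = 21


Analyzing control flow:
  L1: reachable (before return)
  L2: reachable (before return)
  L3: reachable (before return)
  L4: reachable (before return)
  L5: reachable (before return)
  L6: reachable (return statement)
  L7: DEAD (after return at L6)
  L8: DEAD (after return at L6)
  L9: DEAD (after return at L6)
  L10: DEAD (after return at L6)
Return at L6, total lines = 10
Dead lines: L7 through L10
Count: 4

4


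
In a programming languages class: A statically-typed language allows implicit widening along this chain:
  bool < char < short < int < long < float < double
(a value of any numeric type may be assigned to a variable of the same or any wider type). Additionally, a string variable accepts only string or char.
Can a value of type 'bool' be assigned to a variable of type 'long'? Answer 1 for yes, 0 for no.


Target variable type: long
Source value type: bool
Numeric ranks: bool=0, long=4
Widening allowed iff rank(source) <= rank(target): 0 <= 4? Yes
Result: 1

1


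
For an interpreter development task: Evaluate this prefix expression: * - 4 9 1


Parsing prefix expression: * - 4 9 1
Step 1: Innermost operation '- 4 9'
  4 - 9 = -5
Step 2: Outer operation '* [-5] 1'
  -5 * 1 = -5

-5


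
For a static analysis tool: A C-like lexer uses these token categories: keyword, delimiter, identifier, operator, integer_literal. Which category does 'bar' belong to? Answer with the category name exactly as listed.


Token: 'bar'
Checking categories:
  identifier: YES
  integer_literal: no
  operator: no
  keyword: no
  delimiter: no
Category: identifier

identifier


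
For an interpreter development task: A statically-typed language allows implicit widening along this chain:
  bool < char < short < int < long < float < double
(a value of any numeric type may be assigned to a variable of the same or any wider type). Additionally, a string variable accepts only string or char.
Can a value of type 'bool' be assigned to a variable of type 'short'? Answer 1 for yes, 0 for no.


Target variable type: short
Source value type: bool
Numeric ranks: bool=0, short=2
Widening allowed iff rank(source) <= rank(target): 0 <= 2? Yes
Result: 1

1


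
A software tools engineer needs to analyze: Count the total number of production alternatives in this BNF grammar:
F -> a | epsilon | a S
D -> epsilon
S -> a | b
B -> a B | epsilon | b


Counting alternatives per rule:
  F: 3 alternative(s)
  D: 1 alternative(s)
  S: 2 alternative(s)
  B: 3 alternative(s)
Sum: 3 + 1 + 2 + 3 = 9

9


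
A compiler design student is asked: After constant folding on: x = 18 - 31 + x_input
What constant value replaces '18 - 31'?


Identifying constant sub-expression:
  Original: x = 18 - 31 + x_input
  18 and 31 are both compile-time constants
  Evaluating: 18 - 31 = -13
  After folding: x = -13 + x_input

-13


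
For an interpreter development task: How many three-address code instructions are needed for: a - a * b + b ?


Expression: a - a * b + b
Generating three-address code (respecting * over +/- precedence):
  Instruction 1: t1 = a * b
  Instruction 2: t2 = a - t1
  Instruction 3: t3 = t2 + b
Total instructions: 3

3


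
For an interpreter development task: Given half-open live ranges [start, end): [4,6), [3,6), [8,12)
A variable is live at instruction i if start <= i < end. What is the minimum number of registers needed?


Live ranges:
  Var0: [4, 6)
  Var1: [3, 6)
  Var2: [8, 12)
Sweep-line events (position, delta, active):
  pos=3 start -> active=1
  pos=4 start -> active=2
  pos=6 end -> active=1
  pos=6 end -> active=0
  pos=8 start -> active=1
  pos=12 end -> active=0
Maximum simultaneous active: 2
Minimum registers needed: 2

2


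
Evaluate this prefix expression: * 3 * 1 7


Parsing prefix expression: * 3 * 1 7
Step 1: Innermost operation '* 1 7'
  1 * 7 = 7
Step 2: Outer operation '* 3 [7]'
  3 * 7 = 21

21


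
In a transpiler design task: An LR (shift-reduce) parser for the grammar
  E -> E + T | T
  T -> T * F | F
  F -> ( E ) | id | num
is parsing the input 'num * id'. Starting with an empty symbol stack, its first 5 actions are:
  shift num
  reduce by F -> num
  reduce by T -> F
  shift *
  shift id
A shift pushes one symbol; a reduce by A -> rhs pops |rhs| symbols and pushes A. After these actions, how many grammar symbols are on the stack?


Tracking the symbol stack through each action:
  Action 1: shift 'num' : push -> stack = [num] (size 1)
  Action 2: reduce by F -> num : pop 1, push F -> stack = [F] (size 1)
  Action 3: reduce by T -> F : pop 1, push T -> stack = [T] (size 1)
  Action 4: shift '*' : push -> stack = [T, *] (size 2)
  Action 5: shift 'id' : push -> stack = [T, *, id] (size 3)
Final stack size: 3

3


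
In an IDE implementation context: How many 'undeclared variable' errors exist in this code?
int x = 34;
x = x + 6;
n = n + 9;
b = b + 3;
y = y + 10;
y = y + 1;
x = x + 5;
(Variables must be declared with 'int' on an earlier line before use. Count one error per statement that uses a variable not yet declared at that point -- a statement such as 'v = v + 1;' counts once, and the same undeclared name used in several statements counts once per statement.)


Scanning code line by line:
  Line 1: declare 'x' -> declared = ['x']
  Line 2: use 'x' -> OK (declared)
  Line 3: use 'n' -> ERROR (undeclared)
  Line 4: use 'b' -> ERROR (undeclared)
  Line 5: use 'y' -> ERROR (undeclared)
  Line 6: use 'y' -> ERROR (undeclared)
  Line 7: use 'x' -> OK (declared)
Total undeclared variable errors: 4

4


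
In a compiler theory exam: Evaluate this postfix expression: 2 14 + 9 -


Processing tokens left to right:
Push 2, Push 14
Pop 2 and 14, compute 2 + 14 = 16, push 16
Push 9
Pop 16 and 9, compute 16 - 9 = 7, push 7
Stack result: 7

7


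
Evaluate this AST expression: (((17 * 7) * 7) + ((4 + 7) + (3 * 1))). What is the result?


Expression: (((17 * 7) * 7) + ((4 + 7) + (3 * 1)))
Evaluating step by step:
  17 * 7 = 119
  119 * 7 = 833
  4 + 7 = 11
  3 * 1 = 3
  11 + 3 = 14
  833 + 14 = 847
Result: 847

847


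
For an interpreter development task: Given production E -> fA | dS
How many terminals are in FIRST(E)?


Production: E -> fA | dS
Examining each alternative for leading terminals:
  E -> fA : first terminal = 'f'
  E -> dS : first terminal = 'd'
FIRST(E) = {d, f}
Count: 2

2


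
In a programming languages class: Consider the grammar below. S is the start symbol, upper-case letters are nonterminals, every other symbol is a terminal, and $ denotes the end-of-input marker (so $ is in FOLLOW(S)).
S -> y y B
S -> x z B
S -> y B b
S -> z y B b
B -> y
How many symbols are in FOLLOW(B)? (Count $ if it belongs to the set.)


S is the start symbol and does not occur in any rule body, so FOLLOW(S) = {$}.
Examining every occurrence of B in a rule body:
  S -> y y B : B is at the right end -> add FOLLOW(S) = {$}
  S -> x z B : B is at the right end -> add FOLLOW(S) = {$} (already in the set)
  S -> y B b : B is followed by terminal 'b' -> add 'b'
  S -> z y B b : B is followed by terminal 'b' -> add 'b' (already in the set)
  B -> y : B does not occur in the body -> contributes nothing
FOLLOW(B) = {b, $}
Count: 2

2


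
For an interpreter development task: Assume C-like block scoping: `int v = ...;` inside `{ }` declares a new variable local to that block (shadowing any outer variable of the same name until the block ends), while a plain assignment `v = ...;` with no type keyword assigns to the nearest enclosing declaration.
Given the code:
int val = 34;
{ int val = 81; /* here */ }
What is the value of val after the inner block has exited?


Analyzing scoping rules:
Outer scope: declares val = 34
Inner block: 'int val = 81;' declares a NEW val that shadows the outer one
When the block exits the inner val goes out of scope; the outer val was never modified -> 34
Result: 34

34


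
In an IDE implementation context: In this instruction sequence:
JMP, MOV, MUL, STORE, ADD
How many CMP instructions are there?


Scanning instruction sequence for CMP:
  Position 1: JMP
  Position 2: MOV
  Position 3: MUL
  Position 4: STORE
  Position 5: ADD
Matches at positions: []
Total CMP count: 0

0


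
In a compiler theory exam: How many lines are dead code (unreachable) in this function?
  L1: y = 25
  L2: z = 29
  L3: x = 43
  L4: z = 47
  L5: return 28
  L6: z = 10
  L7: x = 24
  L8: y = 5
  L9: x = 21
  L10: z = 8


Analyzing control flow:
  L1: reachable (before return)
  L2: reachable (before return)
  L3: reachable (before return)
  L4: reachable (before return)
  L5: reachable (return statement)
  L6: DEAD (after return at L5)
  L7: DEAD (after return at L5)
  L8: DEAD (after return at L5)
  L9: DEAD (after return at L5)
  L10: DEAD (after return at L5)
Return at L5, total lines = 10
Dead lines: L6 through L10
Count: 5

5


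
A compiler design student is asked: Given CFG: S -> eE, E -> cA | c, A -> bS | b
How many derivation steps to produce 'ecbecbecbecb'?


Grammar: S -> eE, E -> cA | c, A -> bS | b
Deriving 'ecbecbecbecb':
Step 1: S -> eE => eE
Step 2: E -> cA => ecA
Step 3: A -> bS => ecbS
Step 4: S -> eE => ecbeE
Step 5: E -> cA => ecbecA
Step 6: A -> bS => ecbecbS
Step 7: S -> eE => ecbecbeE
Step 8: E -> cA => ecbecbecA
Step 9: A -> bS => ecbecbecbS
Step 10: S -> eE => ecbecbecbeE
Step 11: E -> cA => ecbecbecbecA
Step 12: A -> b => ecbecbecbecb
Total derivation steps: 12

12


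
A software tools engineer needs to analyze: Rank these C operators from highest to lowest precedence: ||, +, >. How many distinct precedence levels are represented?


Looking up precedence for each operator:
  || -> precedence 1
  + -> precedence 5
  > -> precedence 4
Sorted highest to lowest: +, >, ||
Distinct precedence values: [5, 4, 1]
Number of distinct levels: 3

3


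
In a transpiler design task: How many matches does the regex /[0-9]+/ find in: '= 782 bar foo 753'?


Pattern: /[0-9]+/ (int literals)
Input: '= 782 bar foo 753'
Scanning for matches:
  Match 1: '782'
  Match 2: '753'
Total matches: 2

2


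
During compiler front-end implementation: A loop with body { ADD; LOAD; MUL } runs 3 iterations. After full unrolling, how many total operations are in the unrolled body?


Loop body operations: ADD, LOAD, MUL (3 ops per iteration)
Unrolling 3 iterations:
  Iteration 1: ADD, LOAD, MUL (3 ops)
  Iteration 2: ADD, LOAD, MUL (3 ops)
  Iteration 3: ADD, LOAD, MUL (3 ops)
Total: 3 iterations * 3 ops/iter = 9 operations

9


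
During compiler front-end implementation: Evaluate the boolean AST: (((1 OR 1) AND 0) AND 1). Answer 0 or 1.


Step 1: Evaluate inner node
  1 OR 1 = 1
Step 2: Evaluate next node
  1 AND 0 = 0
Step 3: Evaluate root node
  0 AND 1 = 0

0


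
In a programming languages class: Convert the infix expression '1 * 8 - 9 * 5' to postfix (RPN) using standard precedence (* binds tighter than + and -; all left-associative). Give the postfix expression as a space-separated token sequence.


Applying the shunting-yard algorithm:
  Operand 1 -> output
  Push '*' onto operator stack -> op-stack: [*]
  Operand 8 -> output
  See '-' (prec 1); top '*' (prec 2) >= it -> pop '*' to output
  Push '-' onto operator stack -> op-stack: [-]
  Operand 9 -> output
  Push '*' onto operator stack -> op-stack: [-, *]
  Operand 5 -> output
  End of input: pop '*' to output
  End of input: pop '-' to output
Postfix result: 1 8 * 9 5 * -

1 8 * 9 5 * -


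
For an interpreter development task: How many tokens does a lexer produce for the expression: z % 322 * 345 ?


Scanning 'z % 322 * 345'
Token 1: 'z' -> identifier
Token 2: '%' -> operator
Token 3: '322' -> integer_literal
Token 4: '*' -> operator
Token 5: '345' -> integer_literal
Total tokens: 5

5


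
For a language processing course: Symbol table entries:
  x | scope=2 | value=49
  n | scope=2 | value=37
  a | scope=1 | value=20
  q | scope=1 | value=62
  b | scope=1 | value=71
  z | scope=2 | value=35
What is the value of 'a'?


Searching symbol table for 'a':
  x | scope=2 | value=49
  n | scope=2 | value=37
  a | scope=1 | value=20 <- MATCH
  q | scope=1 | value=62
  b | scope=1 | value=71
  z | scope=2 | value=35
Found 'a' at scope 1 with value 20

20
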